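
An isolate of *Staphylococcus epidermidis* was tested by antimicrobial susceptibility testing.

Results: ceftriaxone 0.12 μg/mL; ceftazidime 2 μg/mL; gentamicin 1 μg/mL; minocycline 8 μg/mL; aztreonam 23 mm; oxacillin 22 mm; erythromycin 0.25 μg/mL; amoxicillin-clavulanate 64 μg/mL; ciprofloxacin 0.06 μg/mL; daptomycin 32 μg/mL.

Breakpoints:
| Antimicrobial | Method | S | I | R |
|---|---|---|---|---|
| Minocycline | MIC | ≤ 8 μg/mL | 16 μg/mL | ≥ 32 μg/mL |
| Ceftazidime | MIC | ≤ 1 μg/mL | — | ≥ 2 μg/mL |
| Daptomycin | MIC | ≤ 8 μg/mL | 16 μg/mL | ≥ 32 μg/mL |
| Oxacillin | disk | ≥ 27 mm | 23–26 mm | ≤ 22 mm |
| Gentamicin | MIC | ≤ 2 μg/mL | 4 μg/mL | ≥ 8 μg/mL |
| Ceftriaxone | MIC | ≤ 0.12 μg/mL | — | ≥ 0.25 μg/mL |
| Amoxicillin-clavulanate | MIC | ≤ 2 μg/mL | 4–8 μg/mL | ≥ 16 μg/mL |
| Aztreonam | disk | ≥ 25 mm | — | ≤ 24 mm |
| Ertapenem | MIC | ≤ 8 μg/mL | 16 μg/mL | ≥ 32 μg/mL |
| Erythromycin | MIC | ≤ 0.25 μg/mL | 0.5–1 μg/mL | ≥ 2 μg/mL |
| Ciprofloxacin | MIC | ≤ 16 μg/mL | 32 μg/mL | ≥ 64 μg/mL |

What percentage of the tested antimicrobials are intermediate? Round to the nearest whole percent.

0%

Ceftriaxone: 0.12 μg/mL is ≤ 0.12 μg/mL ⇒ S
Ceftazidime 2 μg/mL: ≥ 2 μg/mL → resistant
Gentamicin 1 μg/mL: ≤ 2 μg/mL → susceptible
Minocycline (8 μg/mL) ≤ 8 μg/mL → Susceptible
Aztreonam: 23 mm is ≤ 24 mm ⇒ resistant
Oxacillin: 22 mm is ≤ 22 mm — resistant
Erythromycin 0.25 μg/mL: ≤ 0.25 μg/mL ⇒ Susceptible
Amoxicillin-clavulanate 64 μg/mL: ≥ 16 μg/mL — R
Ciprofloxacin: 0.06 μg/mL is ≤ 16 μg/mL — susceptible
Daptomycin: 32 μg/mL is ≥ 32 μg/mL ⇒ resistant
Intermediate: 0/10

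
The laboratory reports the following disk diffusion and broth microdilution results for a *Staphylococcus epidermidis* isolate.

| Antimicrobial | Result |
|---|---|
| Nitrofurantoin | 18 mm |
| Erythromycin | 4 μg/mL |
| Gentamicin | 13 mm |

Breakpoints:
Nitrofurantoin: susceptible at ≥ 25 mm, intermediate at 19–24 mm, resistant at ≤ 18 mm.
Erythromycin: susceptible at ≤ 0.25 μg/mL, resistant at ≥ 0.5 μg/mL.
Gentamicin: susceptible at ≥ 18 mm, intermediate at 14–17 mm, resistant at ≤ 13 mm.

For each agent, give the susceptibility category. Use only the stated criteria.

R, R, R

Nitrofurantoin: 18 mm is ≤ 18 mm → R
Erythromycin (4 μg/mL) ≥ 0.5 μg/mL ⇒ resistant
Gentamicin (13 mm) ≤ 13 mm — R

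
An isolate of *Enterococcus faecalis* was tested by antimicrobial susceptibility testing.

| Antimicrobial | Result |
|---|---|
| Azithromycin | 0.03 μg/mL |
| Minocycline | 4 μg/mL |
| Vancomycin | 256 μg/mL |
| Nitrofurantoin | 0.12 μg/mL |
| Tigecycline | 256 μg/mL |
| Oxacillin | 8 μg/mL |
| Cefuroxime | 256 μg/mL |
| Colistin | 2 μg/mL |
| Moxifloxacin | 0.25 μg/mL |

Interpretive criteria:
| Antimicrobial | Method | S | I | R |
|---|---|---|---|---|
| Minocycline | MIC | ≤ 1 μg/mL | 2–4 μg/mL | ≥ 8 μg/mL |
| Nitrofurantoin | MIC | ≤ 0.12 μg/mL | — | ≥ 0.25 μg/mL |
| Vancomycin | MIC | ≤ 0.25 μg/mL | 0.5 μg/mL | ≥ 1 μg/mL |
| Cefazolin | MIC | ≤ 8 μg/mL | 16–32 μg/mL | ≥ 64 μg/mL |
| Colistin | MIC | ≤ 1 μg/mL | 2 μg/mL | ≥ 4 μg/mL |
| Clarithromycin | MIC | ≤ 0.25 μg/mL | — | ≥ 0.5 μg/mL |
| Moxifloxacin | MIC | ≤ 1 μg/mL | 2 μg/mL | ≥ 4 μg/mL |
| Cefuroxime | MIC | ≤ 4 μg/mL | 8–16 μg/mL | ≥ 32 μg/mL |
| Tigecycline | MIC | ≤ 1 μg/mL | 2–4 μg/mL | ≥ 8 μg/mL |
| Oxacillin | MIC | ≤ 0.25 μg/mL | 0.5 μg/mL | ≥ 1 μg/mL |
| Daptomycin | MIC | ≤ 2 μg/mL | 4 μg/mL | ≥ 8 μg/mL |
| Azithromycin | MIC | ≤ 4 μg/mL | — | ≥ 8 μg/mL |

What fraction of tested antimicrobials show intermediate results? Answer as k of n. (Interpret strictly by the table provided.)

Azithromycin (0.03 μg/mL) ≤ 4 μg/mL — susceptible
Minocycline (4 μg/mL) in 2–4 μg/mL → Intermediate
Vancomycin 256 μg/mL: ≥ 1 μg/mL ⇒ Resistant
Nitrofurantoin: 0.12 μg/mL is ≤ 0.12 μg/mL ⇒ S
Tigecycline: 256 μg/mL is ≥ 8 μg/mL → Resistant
Oxacillin: 8 μg/mL is ≥ 1 μg/mL → Resistant
Cefuroxime 256 μg/mL: ≥ 32 μg/mL — R
Colistin 2 μg/mL: = 2 μg/mL → intermediate
Moxifloxacin (0.25 μg/mL) ≤ 1 μg/mL ⇒ S
Intermediate: 2/9

2 of 9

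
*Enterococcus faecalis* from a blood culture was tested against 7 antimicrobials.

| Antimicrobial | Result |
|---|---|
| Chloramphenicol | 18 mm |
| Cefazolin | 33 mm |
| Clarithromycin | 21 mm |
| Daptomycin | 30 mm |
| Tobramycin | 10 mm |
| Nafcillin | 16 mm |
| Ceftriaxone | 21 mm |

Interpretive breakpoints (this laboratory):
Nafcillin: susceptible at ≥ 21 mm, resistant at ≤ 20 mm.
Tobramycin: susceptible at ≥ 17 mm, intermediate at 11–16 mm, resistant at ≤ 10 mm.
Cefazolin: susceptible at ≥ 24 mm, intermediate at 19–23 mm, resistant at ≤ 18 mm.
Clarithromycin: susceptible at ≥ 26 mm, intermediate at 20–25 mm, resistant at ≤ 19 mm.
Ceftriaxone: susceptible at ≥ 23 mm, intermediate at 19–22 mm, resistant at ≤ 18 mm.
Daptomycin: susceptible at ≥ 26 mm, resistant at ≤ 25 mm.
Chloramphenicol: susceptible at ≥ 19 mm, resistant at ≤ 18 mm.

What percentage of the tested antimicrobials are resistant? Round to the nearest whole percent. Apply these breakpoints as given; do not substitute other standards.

Chloramphenicol 18 mm: ≤ 18 mm ⇒ Resistant
Cefazolin: 33 mm is ≥ 24 mm → susceptible
Clarithromycin: 21 mm is in 20–25 mm → Intermediate
Daptomycin: 30 mm is ≥ 26 mm — susceptible
Tobramycin 10 mm: ≤ 10 mm ⇒ Resistant
Nafcillin 16 mm: ≤ 20 mm — R
Ceftriaxone (21 mm) in 19–22 mm → I
Resistant: 3/7

43%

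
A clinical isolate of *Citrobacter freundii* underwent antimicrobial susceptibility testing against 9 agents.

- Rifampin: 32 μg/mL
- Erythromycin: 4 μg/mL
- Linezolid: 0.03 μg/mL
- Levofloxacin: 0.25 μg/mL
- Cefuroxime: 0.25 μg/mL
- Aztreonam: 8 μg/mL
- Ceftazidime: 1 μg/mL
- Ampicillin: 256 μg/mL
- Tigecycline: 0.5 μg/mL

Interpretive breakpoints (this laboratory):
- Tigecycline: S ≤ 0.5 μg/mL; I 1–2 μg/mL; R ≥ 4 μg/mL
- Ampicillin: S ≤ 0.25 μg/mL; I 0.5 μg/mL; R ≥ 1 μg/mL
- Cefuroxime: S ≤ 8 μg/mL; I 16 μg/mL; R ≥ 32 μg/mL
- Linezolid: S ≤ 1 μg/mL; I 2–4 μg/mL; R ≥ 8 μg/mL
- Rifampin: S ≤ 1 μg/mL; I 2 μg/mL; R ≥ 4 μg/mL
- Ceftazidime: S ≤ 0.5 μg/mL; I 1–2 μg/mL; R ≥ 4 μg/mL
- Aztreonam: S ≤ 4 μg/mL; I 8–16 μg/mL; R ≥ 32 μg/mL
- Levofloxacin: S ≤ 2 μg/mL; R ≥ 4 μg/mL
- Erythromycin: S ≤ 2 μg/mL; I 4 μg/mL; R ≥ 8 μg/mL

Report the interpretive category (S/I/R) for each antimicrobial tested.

R, I, S, S, S, I, I, R, S

Rifampin (32 μg/mL) ≥ 4 μg/mL — resistant
Erythromycin 4 μg/mL: = 4 μg/mL ⇒ intermediate
Linezolid: 0.03 μg/mL is ≤ 1 μg/mL ⇒ Susceptible
Levofloxacin 0.25 μg/mL: ≤ 2 μg/mL → Susceptible
Cefuroxime (0.25 μg/mL) ≤ 8 μg/mL — Susceptible
Aztreonam (8 μg/mL) in 8–16 μg/mL → intermediate
Ceftazidime (1 μg/mL) in 1–2 μg/mL ⇒ intermediate
Ampicillin 256 μg/mL: ≥ 1 μg/mL — R
Tigecycline: 0.5 μg/mL is ≤ 0.5 μg/mL ⇒ susceptible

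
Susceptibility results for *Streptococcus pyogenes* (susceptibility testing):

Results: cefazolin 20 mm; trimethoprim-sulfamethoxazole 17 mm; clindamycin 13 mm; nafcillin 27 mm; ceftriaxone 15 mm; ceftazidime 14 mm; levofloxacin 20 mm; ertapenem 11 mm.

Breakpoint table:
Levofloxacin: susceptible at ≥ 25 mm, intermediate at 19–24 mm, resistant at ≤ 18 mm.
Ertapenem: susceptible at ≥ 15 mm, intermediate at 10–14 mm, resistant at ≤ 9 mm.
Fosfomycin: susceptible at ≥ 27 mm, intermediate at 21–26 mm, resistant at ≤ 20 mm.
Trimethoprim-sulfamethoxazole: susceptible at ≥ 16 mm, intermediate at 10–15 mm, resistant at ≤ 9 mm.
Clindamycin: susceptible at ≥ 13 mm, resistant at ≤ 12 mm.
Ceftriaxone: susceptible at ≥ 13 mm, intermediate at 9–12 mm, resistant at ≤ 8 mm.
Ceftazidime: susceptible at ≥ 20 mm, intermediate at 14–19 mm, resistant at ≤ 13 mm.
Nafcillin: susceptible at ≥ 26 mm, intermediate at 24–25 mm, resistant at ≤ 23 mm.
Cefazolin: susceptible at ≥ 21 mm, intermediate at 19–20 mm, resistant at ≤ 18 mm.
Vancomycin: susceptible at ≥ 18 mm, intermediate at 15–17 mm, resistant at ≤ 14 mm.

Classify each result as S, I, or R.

Cefazolin: 20 mm is in 19–20 mm → intermediate
Trimethoprim-sulfamethoxazole (17 mm) ≥ 16 mm — Susceptible
Clindamycin (13 mm) ≥ 13 mm — S
Nafcillin (27 mm) ≥ 26 mm → S
Ceftriaxone (15 mm) ≥ 13 mm ⇒ S
Ceftazidime 14 mm: in 14–19 mm → I
Levofloxacin 20 mm: in 19–24 mm → I
Ertapenem: 11 mm is in 10–14 mm — intermediate

I, S, S, S, S, I, I, I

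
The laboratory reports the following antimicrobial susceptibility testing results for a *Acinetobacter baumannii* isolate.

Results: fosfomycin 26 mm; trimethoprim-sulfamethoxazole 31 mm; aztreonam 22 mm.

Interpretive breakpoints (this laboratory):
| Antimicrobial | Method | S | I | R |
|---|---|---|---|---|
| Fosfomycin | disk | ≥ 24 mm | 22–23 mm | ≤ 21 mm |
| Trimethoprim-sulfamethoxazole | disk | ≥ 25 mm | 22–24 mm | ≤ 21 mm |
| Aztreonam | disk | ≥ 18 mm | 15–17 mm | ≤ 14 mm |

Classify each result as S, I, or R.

Fosfomycin: 26 mm is ≥ 24 mm — S
Trimethoprim-sulfamethoxazole 31 mm: ≥ 25 mm ⇒ S
Aztreonam: 22 mm is ≥ 18 mm ⇒ S

S, S, S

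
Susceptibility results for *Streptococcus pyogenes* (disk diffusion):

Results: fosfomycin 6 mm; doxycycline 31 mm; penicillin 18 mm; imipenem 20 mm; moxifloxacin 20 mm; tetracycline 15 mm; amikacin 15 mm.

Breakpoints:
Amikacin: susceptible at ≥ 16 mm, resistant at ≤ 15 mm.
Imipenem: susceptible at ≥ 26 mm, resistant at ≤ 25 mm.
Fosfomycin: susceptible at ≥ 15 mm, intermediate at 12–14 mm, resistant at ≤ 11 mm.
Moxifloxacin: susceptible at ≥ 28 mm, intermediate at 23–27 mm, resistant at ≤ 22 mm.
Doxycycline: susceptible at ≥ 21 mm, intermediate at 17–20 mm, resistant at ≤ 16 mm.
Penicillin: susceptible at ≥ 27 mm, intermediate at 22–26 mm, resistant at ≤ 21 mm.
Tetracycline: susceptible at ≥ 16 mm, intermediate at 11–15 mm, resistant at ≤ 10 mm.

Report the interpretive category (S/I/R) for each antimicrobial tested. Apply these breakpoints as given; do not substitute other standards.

Fosfomycin (6 mm) ≤ 11 mm — resistant
Doxycycline 31 mm: ≥ 21 mm → susceptible
Penicillin 18 mm: ≤ 21 mm — Resistant
Imipenem: 20 mm is ≤ 25 mm ⇒ resistant
Moxifloxacin (20 mm) ≤ 22 mm → R
Tetracycline 15 mm: in 11–15 mm → Intermediate
Amikacin (15 mm) ≤ 15 mm ⇒ Resistant

R, S, R, R, R, I, R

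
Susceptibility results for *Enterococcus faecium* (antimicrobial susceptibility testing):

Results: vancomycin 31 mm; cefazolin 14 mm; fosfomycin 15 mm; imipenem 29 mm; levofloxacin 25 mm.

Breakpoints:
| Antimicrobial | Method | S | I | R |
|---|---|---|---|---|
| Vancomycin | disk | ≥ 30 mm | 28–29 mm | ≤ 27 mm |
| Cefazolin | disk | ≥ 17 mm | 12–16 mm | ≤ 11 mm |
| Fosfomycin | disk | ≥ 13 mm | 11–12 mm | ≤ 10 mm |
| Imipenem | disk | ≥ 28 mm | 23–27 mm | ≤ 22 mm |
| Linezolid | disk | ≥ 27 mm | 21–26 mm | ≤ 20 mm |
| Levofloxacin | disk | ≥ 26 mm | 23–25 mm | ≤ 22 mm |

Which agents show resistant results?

none

Vancomycin 31 mm: ≥ 30 mm → Susceptible
Cefazolin: 14 mm is in 12–16 mm ⇒ I
Fosfomycin (15 mm) ≥ 13 mm → S
Imipenem (29 mm) ≥ 28 mm — susceptible
Levofloxacin: 25 mm is in 23–25 mm ⇒ I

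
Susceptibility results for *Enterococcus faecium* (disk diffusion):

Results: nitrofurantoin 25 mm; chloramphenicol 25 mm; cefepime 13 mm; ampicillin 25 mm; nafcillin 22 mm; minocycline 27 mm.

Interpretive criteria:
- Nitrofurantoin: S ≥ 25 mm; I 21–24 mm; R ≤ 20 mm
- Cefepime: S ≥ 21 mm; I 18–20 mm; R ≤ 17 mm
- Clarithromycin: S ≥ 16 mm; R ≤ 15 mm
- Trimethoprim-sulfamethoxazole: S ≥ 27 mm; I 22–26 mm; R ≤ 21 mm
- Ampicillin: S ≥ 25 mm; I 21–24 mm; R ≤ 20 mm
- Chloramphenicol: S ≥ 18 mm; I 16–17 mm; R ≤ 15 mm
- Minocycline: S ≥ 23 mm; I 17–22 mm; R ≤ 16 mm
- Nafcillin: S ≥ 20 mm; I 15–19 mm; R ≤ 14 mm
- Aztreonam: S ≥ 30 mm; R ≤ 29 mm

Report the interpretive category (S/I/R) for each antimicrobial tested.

S, S, R, S, S, S

Nitrofurantoin: 25 mm is ≥ 25 mm → Susceptible
Chloramphenicol 25 mm: ≥ 18 mm → susceptible
Cefepime (13 mm) ≤ 17 mm → Resistant
Ampicillin: 25 mm is ≥ 25 mm ⇒ S
Nafcillin (22 mm) ≥ 20 mm → Susceptible
Minocycline: 27 mm is ≥ 23 mm ⇒ Susceptible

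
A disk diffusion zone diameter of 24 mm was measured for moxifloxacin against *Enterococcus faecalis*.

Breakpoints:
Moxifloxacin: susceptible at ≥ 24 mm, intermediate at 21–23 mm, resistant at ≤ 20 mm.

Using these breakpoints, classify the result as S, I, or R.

S

Moxifloxacin (24 mm) ≥ 24 mm ⇒ S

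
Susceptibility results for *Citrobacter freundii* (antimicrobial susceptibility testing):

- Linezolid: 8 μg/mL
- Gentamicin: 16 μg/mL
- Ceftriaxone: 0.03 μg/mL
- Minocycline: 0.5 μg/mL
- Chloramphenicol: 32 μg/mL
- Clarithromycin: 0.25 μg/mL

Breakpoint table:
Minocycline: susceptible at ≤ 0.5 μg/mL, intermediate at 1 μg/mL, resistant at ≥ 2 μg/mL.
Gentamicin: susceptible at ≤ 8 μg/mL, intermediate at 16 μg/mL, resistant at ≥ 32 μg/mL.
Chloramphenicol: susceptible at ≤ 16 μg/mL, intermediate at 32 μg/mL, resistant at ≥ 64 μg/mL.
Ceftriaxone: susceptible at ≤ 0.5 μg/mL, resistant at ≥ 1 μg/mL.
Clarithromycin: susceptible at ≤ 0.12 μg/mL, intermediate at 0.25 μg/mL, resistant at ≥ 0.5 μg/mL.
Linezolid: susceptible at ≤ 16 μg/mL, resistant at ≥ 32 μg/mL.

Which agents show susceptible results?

Linezolid (8 μg/mL) ≤ 16 μg/mL ⇒ susceptible
Gentamicin (16 μg/mL) = 16 μg/mL — intermediate
Ceftriaxone: 0.03 μg/mL is ≤ 0.5 μg/mL ⇒ susceptible
Minocycline 0.5 μg/mL: ≤ 0.5 μg/mL ⇒ Susceptible
Chloramphenicol (32 μg/mL) = 32 μg/mL ⇒ Intermediate
Clarithromycin (0.25 μg/mL) = 0.25 μg/mL — Intermediate

linezolid, ceftriaxone, minocycline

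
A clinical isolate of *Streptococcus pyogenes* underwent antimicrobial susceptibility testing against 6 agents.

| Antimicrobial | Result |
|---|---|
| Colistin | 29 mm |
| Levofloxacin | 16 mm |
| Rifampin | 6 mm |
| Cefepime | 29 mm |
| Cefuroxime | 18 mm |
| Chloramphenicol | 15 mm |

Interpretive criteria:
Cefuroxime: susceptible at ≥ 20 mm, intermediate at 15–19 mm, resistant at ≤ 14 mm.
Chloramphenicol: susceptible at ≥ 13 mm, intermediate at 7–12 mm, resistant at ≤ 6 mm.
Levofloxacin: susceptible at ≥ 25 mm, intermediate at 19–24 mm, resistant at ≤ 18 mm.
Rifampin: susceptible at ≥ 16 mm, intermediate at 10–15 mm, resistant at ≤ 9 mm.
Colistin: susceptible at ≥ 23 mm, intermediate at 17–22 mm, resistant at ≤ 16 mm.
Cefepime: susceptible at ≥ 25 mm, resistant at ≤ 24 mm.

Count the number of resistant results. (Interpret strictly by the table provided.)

Colistin (29 mm) ≥ 23 mm ⇒ susceptible
Levofloxacin: 16 mm is ≤ 18 mm ⇒ Resistant
Rifampin 6 mm: ≤ 9 mm → Resistant
Cefepime (29 mm) ≥ 25 mm → susceptible
Cefuroxime: 18 mm is in 15–19 mm — intermediate
Chloramphenicol 15 mm: ≥ 13 mm — Susceptible
Resistant: 2

2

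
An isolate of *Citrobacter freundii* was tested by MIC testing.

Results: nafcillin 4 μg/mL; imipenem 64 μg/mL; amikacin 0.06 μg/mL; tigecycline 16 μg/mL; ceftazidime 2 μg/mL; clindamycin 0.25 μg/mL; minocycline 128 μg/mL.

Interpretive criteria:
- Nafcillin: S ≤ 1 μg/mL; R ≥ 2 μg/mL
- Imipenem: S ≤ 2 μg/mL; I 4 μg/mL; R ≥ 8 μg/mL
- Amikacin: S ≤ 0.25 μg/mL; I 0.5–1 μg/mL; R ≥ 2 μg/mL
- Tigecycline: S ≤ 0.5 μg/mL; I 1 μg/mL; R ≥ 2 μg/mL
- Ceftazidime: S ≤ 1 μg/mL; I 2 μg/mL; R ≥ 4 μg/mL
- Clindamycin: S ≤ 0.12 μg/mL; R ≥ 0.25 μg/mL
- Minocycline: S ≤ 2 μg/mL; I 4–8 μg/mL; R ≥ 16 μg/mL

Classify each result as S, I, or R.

R, R, S, R, I, R, R

Nafcillin (4 μg/mL) ≥ 2 μg/mL — Resistant
Imipenem (64 μg/mL) ≥ 8 μg/mL — Resistant
Amikacin 0.06 μg/mL: ≤ 0.25 μg/mL ⇒ Susceptible
Tigecycline: 16 μg/mL is ≥ 2 μg/mL ⇒ R
Ceftazidime (2 μg/mL) = 2 μg/mL ⇒ intermediate
Clindamycin 0.25 μg/mL: ≥ 0.25 μg/mL → R
Minocycline: 128 μg/mL is ≥ 16 μg/mL — R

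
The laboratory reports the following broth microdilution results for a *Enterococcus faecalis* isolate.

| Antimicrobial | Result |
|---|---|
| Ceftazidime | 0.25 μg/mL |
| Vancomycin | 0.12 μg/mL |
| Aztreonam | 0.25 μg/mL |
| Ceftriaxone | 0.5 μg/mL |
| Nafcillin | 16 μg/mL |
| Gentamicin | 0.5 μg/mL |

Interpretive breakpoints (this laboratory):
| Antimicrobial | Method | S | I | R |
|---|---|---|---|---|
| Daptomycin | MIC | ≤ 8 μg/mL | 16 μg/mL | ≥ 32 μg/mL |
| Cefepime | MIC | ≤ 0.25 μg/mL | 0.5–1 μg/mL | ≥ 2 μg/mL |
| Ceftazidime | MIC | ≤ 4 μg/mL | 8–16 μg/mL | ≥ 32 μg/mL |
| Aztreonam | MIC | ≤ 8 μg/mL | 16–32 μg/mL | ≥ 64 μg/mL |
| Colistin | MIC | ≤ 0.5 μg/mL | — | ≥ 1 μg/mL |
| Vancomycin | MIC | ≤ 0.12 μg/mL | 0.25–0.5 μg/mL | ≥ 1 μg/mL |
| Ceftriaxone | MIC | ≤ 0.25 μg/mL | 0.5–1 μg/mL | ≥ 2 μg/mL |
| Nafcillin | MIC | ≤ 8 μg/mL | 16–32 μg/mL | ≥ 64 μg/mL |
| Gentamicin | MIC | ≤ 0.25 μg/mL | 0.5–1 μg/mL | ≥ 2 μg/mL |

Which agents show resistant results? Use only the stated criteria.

none

Ceftazidime (0.25 μg/mL) ≤ 4 μg/mL ⇒ S
Vancomycin 0.12 μg/mL: ≤ 0.12 μg/mL ⇒ Susceptible
Aztreonam: 0.25 μg/mL is ≤ 8 μg/mL → susceptible
Ceftriaxone (0.5 μg/mL) in 0.5–1 μg/mL ⇒ intermediate
Nafcillin 16 μg/mL: in 16–32 μg/mL ⇒ intermediate
Gentamicin (0.5 μg/mL) in 0.5–1 μg/mL — Intermediate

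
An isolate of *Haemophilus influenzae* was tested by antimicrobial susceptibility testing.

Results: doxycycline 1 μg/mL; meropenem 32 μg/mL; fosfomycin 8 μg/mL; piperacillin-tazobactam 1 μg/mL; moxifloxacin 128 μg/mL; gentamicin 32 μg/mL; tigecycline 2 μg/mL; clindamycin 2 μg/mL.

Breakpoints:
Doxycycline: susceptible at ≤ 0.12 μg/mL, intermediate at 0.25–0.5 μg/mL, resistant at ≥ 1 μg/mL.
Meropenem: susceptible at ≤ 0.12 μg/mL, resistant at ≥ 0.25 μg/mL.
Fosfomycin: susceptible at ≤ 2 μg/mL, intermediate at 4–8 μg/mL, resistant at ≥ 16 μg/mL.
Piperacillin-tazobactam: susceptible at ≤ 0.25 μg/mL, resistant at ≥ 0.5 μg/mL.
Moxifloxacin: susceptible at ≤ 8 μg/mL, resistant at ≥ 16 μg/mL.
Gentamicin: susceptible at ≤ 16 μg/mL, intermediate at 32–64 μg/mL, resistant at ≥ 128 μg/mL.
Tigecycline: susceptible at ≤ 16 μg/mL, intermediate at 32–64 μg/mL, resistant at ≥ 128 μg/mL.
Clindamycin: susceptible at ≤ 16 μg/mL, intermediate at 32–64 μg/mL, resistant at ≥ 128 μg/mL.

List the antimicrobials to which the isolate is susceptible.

tigecycline, clindamycin

Doxycycline 1 μg/mL: ≥ 1 μg/mL ⇒ R
Meropenem (32 μg/mL) ≥ 0.25 μg/mL ⇒ resistant
Fosfomycin (8 μg/mL) in 4–8 μg/mL — intermediate
Piperacillin-tazobactam: 1 μg/mL is ≥ 0.5 μg/mL → resistant
Moxifloxacin 128 μg/mL: ≥ 16 μg/mL — Resistant
Gentamicin (32 μg/mL) in 32–64 μg/mL → Intermediate
Tigecycline: 2 μg/mL is ≤ 16 μg/mL → S
Clindamycin (2 μg/mL) ≤ 16 μg/mL → Susceptible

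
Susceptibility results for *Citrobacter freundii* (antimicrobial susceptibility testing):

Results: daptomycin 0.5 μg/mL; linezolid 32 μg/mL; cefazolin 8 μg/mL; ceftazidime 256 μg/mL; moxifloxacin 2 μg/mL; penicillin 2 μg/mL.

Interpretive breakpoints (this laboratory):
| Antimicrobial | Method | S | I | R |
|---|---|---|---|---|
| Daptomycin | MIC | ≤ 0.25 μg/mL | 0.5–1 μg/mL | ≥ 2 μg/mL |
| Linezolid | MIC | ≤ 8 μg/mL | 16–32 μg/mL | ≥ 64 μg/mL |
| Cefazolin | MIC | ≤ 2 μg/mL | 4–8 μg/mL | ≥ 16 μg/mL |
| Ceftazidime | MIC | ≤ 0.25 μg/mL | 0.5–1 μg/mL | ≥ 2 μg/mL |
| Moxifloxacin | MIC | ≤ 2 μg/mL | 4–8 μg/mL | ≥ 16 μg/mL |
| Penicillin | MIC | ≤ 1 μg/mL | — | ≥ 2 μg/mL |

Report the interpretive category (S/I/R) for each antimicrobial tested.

I, I, I, R, S, R

Daptomycin: 0.5 μg/mL is in 0.5–1 μg/mL → I
Linezolid: 32 μg/mL is in 16–32 μg/mL — I
Cefazolin (8 μg/mL) in 4–8 μg/mL ⇒ intermediate
Ceftazidime: 256 μg/mL is ≥ 2 μg/mL — R
Moxifloxacin (2 μg/mL) ≤ 2 μg/mL ⇒ Susceptible
Penicillin (2 μg/mL) ≥ 2 μg/mL ⇒ resistant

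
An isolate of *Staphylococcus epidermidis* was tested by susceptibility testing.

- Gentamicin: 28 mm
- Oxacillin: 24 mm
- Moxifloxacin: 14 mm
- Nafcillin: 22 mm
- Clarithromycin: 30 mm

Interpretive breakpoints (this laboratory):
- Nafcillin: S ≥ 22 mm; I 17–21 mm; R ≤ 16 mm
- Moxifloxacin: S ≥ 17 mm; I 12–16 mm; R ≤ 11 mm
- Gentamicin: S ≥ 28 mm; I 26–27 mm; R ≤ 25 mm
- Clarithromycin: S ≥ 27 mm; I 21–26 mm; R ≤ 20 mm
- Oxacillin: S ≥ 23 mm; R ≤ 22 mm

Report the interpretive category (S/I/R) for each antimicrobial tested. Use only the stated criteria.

S, S, I, S, S

Gentamicin (28 mm) ≥ 28 mm ⇒ Susceptible
Oxacillin: 24 mm is ≥ 23 mm — susceptible
Moxifloxacin: 14 mm is in 12–16 mm → Intermediate
Nafcillin: 22 mm is ≥ 22 mm ⇒ S
Clarithromycin: 30 mm is ≥ 27 mm — susceptible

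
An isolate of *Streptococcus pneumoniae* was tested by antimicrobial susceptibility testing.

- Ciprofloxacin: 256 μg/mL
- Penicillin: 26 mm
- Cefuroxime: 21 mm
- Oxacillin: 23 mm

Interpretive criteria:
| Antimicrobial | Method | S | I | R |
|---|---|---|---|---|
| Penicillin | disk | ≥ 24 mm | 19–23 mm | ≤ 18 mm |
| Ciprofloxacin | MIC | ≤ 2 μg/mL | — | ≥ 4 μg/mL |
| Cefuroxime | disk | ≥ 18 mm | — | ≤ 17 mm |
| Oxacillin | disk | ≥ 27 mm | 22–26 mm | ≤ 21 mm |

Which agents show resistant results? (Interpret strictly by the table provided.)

ciprofloxacin

Ciprofloxacin (256 μg/mL) ≥ 4 μg/mL → R
Penicillin: 26 mm is ≥ 24 mm — S
Cefuroxime: 21 mm is ≥ 18 mm → susceptible
Oxacillin: 23 mm is in 22–26 mm — Intermediate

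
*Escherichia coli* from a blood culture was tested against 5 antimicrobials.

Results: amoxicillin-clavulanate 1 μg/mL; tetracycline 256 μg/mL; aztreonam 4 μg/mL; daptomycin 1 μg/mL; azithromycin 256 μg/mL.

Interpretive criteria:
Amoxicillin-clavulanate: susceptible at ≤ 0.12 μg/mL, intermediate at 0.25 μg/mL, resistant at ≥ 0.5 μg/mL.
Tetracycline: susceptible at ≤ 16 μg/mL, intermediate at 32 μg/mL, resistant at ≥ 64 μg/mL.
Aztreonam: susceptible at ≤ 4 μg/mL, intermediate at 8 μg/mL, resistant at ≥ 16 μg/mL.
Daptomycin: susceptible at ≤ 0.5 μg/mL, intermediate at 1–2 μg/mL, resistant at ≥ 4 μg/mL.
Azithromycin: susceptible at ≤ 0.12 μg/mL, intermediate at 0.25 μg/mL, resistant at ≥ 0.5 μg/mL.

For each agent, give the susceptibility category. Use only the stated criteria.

Amoxicillin-clavulanate (1 μg/mL) ≥ 0.5 μg/mL — Resistant
Tetracycline (256 μg/mL) ≥ 64 μg/mL → Resistant
Aztreonam: 4 μg/mL is ≤ 4 μg/mL ⇒ susceptible
Daptomycin: 1 μg/mL is in 1–2 μg/mL — I
Azithromycin 256 μg/mL: ≥ 0.5 μg/mL → Resistant

R, R, S, I, R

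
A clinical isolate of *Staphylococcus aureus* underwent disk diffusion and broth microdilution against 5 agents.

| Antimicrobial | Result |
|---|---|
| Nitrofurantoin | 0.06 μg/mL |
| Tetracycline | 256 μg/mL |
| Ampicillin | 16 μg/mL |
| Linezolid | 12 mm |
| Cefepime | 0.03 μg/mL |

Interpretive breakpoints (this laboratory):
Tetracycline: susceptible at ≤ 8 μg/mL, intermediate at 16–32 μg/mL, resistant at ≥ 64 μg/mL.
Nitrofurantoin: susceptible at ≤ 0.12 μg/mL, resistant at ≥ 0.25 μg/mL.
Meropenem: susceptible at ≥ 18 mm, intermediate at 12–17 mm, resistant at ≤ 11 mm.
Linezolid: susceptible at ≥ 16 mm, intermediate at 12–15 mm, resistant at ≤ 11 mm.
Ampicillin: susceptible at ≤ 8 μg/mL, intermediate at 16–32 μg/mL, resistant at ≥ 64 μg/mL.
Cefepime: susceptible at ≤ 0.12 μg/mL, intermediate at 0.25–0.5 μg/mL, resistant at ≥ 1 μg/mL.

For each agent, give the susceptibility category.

S, R, I, I, S

Nitrofurantoin (0.06 μg/mL) ≤ 0.12 μg/mL — S
Tetracycline 256 μg/mL: ≥ 64 μg/mL → resistant
Ampicillin: 16 μg/mL is in 16–32 μg/mL ⇒ intermediate
Linezolid (12 mm) in 12–15 mm — I
Cefepime: 0.03 μg/mL is ≤ 0.12 μg/mL — Susceptible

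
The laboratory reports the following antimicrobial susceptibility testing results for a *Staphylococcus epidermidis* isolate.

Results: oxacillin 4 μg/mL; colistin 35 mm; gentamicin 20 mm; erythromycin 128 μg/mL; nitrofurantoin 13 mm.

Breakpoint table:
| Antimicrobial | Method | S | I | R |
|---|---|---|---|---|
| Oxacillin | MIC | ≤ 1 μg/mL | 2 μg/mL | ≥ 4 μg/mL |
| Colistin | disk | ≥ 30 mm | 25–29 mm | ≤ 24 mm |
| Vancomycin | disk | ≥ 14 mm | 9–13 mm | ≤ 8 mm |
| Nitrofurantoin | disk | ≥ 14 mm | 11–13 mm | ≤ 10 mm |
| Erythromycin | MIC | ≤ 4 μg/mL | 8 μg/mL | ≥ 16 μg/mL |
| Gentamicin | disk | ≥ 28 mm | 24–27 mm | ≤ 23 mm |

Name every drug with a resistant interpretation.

Oxacillin (4 μg/mL) ≥ 4 μg/mL — R
Colistin (35 mm) ≥ 30 mm — susceptible
Gentamicin 20 mm: ≤ 23 mm ⇒ Resistant
Erythromycin 128 μg/mL: ≥ 16 μg/mL — resistant
Nitrofurantoin (13 mm) in 11–13 mm ⇒ Intermediate

oxacillin, gentamicin, erythromycin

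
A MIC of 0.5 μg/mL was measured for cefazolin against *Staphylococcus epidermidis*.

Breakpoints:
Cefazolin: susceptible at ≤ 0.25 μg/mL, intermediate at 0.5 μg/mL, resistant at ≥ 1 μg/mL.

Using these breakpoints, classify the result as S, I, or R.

Intermediate

Cefazolin (0.5 μg/mL) = 0.5 μg/mL — I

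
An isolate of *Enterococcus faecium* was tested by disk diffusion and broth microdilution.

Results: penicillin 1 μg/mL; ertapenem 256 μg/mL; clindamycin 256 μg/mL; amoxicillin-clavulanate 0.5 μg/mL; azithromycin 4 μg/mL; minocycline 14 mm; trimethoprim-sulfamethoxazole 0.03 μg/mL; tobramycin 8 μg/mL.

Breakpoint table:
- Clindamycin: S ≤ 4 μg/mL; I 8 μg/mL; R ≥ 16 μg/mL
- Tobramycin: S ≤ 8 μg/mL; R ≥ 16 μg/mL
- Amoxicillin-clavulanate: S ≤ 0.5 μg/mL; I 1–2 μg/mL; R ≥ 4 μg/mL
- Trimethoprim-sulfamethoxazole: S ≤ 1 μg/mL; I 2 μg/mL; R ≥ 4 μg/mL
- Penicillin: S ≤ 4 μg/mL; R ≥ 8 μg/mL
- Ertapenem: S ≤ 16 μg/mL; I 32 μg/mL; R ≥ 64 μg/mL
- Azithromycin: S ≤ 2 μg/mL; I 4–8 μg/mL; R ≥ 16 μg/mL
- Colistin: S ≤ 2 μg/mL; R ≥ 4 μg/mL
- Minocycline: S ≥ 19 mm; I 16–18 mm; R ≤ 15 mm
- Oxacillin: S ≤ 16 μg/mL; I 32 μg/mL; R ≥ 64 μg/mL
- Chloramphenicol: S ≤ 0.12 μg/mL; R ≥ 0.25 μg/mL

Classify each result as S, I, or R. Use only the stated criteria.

S, R, R, S, I, R, S, S

Penicillin (1 μg/mL) ≤ 4 μg/mL → susceptible
Ertapenem (256 μg/mL) ≥ 64 μg/mL ⇒ Resistant
Clindamycin: 256 μg/mL is ≥ 16 μg/mL → resistant
Amoxicillin-clavulanate: 0.5 μg/mL is ≤ 0.5 μg/mL → Susceptible
Azithromycin (4 μg/mL) in 4–8 μg/mL — intermediate
Minocycline 14 mm: ≤ 15 mm — R
Trimethoprim-sulfamethoxazole (0.03 μg/mL) ≤ 1 μg/mL — S
Tobramycin 8 μg/mL: ≤ 8 μg/mL — susceptible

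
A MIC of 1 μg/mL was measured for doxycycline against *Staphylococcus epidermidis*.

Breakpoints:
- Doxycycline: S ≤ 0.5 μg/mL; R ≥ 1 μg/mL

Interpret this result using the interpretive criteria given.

Resistant

Doxycycline (1 μg/mL) ≥ 1 μg/mL — R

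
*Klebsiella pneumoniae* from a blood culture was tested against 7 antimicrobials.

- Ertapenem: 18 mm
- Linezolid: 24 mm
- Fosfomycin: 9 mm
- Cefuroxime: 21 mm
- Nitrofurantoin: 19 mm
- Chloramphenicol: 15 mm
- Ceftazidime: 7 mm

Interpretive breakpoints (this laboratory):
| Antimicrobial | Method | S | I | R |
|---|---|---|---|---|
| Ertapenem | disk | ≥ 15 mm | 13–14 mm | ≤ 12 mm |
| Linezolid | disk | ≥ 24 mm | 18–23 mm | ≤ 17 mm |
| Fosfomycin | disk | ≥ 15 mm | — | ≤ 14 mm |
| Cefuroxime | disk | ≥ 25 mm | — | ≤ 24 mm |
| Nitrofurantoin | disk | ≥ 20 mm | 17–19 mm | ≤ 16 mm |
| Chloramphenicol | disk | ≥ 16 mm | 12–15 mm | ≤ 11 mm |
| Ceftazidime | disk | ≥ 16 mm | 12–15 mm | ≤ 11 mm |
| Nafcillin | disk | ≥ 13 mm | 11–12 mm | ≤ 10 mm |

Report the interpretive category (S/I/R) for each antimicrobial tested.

Ertapenem: 18 mm is ≥ 15 mm → S
Linezolid 24 mm: ≥ 24 mm — susceptible
Fosfomycin: 9 mm is ≤ 14 mm → resistant
Cefuroxime (21 mm) ≤ 24 mm ⇒ R
Nitrofurantoin (19 mm) in 17–19 mm — intermediate
Chloramphenicol 15 mm: in 12–15 mm ⇒ Intermediate
Ceftazidime: 7 mm is ≤ 11 mm → resistant

S, S, R, R, I, I, R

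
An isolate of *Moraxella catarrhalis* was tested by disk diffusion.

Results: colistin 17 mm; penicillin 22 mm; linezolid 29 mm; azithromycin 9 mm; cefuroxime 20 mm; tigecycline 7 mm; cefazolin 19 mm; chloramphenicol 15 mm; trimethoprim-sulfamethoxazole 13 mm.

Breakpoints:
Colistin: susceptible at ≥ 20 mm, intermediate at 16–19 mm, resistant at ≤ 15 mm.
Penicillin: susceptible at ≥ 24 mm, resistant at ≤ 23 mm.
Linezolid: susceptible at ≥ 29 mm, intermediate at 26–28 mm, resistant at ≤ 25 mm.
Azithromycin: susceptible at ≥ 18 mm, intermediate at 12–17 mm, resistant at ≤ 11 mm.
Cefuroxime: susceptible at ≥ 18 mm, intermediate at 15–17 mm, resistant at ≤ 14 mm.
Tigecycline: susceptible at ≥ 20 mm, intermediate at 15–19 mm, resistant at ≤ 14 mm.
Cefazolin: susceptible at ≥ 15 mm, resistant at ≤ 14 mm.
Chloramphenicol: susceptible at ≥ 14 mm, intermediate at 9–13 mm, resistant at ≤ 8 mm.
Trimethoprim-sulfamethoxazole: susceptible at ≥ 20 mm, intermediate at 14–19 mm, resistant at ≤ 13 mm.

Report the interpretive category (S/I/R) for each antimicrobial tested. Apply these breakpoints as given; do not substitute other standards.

Colistin (17 mm) in 16–19 mm → Intermediate
Penicillin 22 mm: ≤ 23 mm → Resistant
Linezolid (29 mm) ≥ 29 mm — Susceptible
Azithromycin (9 mm) ≤ 11 mm — resistant
Cefuroxime: 20 mm is ≥ 18 mm — Susceptible
Tigecycline: 7 mm is ≤ 14 mm ⇒ Resistant
Cefazolin: 19 mm is ≥ 15 mm ⇒ susceptible
Chloramphenicol (15 mm) ≥ 14 mm — Susceptible
Trimethoprim-sulfamethoxazole: 13 mm is ≤ 13 mm — R

I, R, S, R, S, R, S, S, R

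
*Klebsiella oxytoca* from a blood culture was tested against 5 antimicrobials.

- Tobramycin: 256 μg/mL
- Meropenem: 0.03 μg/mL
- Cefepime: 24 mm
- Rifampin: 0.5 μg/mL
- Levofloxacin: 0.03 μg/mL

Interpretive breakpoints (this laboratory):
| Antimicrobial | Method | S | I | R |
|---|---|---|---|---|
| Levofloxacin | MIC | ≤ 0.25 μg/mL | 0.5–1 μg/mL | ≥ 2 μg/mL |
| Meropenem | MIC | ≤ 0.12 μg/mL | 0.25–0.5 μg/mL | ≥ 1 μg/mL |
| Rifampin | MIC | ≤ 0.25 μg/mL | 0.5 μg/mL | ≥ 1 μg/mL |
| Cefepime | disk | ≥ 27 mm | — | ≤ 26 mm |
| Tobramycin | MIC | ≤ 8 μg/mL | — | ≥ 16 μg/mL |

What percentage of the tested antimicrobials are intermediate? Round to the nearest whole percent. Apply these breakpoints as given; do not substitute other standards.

Tobramycin: 256 μg/mL is ≥ 16 μg/mL ⇒ resistant
Meropenem: 0.03 μg/mL is ≤ 0.12 μg/mL → Susceptible
Cefepime 24 mm: ≤ 26 mm → Resistant
Rifampin: 0.5 μg/mL is = 0.5 μg/mL ⇒ intermediate
Levofloxacin: 0.03 μg/mL is ≤ 0.25 μg/mL — Susceptible
Intermediate: 1/5

20%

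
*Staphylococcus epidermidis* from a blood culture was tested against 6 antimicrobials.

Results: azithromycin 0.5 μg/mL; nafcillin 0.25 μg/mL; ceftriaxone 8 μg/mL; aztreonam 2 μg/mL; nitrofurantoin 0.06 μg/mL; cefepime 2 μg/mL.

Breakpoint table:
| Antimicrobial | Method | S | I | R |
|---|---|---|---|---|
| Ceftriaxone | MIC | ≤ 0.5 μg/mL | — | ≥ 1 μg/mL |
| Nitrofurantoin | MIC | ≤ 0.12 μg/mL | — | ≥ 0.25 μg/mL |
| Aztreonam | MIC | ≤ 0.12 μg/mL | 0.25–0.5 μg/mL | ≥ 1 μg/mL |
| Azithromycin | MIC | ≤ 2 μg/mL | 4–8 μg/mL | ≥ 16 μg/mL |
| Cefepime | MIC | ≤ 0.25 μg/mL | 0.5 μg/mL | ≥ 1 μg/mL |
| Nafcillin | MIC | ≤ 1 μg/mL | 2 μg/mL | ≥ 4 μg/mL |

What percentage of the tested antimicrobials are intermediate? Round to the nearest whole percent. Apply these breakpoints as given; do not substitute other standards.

0%

Azithromycin: 0.5 μg/mL is ≤ 2 μg/mL — Susceptible
Nafcillin: 0.25 μg/mL is ≤ 1 μg/mL → S
Ceftriaxone 8 μg/mL: ≥ 1 μg/mL — Resistant
Aztreonam 2 μg/mL: ≥ 1 μg/mL ⇒ resistant
Nitrofurantoin: 0.06 μg/mL is ≤ 0.12 μg/mL — susceptible
Cefepime 2 μg/mL: ≥ 1 μg/mL → resistant
Intermediate: 0/6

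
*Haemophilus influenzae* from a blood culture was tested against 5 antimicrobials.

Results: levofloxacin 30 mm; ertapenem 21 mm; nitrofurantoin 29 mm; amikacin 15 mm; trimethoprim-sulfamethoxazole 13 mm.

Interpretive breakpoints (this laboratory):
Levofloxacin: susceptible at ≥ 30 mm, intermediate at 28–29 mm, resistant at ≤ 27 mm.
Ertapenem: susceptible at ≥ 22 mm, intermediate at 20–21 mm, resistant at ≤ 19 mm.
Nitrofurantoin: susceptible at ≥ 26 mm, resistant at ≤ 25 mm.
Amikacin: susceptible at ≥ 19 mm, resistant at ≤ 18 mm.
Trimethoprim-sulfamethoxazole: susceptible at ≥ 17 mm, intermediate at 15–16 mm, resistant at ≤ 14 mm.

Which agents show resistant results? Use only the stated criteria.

amikacin, trimethoprim-sulfamethoxazole

Levofloxacin: 30 mm is ≥ 30 mm → S
Ertapenem (21 mm) in 20–21 mm — intermediate
Nitrofurantoin: 29 mm is ≥ 26 mm — susceptible
Amikacin 15 mm: ≤ 18 mm → R
Trimethoprim-sulfamethoxazole: 13 mm is ≤ 14 mm ⇒ Resistant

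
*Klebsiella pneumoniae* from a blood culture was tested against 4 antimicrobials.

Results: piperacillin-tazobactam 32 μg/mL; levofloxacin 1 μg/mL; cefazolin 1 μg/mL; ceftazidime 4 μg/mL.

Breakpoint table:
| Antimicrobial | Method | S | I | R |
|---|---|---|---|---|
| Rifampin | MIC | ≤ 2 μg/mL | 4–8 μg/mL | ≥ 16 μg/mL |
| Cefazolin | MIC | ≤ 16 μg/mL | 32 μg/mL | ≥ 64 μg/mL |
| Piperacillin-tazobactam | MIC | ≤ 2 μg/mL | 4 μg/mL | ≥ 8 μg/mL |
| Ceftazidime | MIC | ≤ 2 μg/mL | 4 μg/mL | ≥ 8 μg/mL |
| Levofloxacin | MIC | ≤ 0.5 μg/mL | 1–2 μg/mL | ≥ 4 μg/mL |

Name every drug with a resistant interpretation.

Piperacillin-tazobactam: 32 μg/mL is ≥ 8 μg/mL → resistant
Levofloxacin 1 μg/mL: in 1–2 μg/mL — intermediate
Cefazolin 1 μg/mL: ≤ 16 μg/mL ⇒ S
Ceftazidime (4 μg/mL) = 4 μg/mL ⇒ I

piperacillin-tazobactam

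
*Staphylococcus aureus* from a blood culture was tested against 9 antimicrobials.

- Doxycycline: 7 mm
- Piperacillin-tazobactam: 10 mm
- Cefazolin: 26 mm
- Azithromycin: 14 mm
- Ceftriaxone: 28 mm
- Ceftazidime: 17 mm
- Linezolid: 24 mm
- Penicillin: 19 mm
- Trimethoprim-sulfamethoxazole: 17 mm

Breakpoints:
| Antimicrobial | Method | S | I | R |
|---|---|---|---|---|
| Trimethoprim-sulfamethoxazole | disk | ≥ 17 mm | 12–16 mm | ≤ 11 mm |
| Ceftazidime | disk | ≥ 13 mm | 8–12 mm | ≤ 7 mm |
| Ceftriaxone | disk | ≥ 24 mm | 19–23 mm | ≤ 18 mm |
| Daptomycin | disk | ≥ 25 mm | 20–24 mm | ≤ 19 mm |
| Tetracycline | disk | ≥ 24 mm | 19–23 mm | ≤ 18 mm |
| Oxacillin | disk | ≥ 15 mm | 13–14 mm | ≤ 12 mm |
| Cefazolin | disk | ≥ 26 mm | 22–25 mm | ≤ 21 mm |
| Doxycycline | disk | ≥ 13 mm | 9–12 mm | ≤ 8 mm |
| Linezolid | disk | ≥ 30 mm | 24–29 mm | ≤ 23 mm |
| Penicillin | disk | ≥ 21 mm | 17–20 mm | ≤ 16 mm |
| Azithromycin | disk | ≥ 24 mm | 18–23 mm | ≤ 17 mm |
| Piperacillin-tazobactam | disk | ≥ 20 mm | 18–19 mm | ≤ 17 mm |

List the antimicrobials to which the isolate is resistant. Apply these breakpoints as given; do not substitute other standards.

Doxycycline (7 mm) ≤ 8 mm → resistant
Piperacillin-tazobactam 10 mm: ≤ 17 mm — resistant
Cefazolin (26 mm) ≥ 26 mm — susceptible
Azithromycin (14 mm) ≤ 17 mm ⇒ Resistant
Ceftriaxone 28 mm: ≥ 24 mm — Susceptible
Ceftazidime 17 mm: ≥ 13 mm — susceptible
Linezolid: 24 mm is in 24–29 mm — Intermediate
Penicillin (19 mm) in 17–20 mm — I
Trimethoprim-sulfamethoxazole 17 mm: ≥ 17 mm ⇒ S

doxycycline, piperacillin-tazobactam, azithromycin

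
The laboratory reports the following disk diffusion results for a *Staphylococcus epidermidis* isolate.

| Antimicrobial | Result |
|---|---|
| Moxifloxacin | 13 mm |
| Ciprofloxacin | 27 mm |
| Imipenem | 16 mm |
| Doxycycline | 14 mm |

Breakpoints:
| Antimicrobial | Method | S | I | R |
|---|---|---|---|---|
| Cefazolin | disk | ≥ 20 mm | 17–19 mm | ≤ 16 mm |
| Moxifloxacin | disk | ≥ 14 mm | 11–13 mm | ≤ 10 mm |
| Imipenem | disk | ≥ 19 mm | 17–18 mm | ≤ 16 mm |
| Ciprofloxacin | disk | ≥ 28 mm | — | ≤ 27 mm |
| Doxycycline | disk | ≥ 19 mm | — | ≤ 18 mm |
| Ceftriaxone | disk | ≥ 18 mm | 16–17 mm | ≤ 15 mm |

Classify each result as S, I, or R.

I, R, R, R

Moxifloxacin 13 mm: in 11–13 mm — I
Ciprofloxacin (27 mm) ≤ 27 mm ⇒ R
Imipenem (16 mm) ≤ 16 mm — Resistant
Doxycycline: 14 mm is ≤ 18 mm → R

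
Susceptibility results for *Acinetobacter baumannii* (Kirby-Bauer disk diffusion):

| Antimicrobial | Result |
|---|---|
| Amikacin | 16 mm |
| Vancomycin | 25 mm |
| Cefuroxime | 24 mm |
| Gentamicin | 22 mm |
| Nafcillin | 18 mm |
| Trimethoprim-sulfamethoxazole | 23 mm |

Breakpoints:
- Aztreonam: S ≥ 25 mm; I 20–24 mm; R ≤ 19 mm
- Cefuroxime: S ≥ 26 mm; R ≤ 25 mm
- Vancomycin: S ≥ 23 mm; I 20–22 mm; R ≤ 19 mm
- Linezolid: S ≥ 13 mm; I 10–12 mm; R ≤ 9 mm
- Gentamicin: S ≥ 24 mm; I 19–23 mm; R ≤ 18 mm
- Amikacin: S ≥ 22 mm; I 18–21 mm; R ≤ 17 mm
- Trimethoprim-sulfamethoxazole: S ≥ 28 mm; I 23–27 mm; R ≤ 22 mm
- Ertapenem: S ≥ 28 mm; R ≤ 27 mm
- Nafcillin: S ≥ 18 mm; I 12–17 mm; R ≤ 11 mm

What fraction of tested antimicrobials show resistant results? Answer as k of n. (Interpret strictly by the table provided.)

Amikacin (16 mm) ≤ 17 mm — resistant
Vancomycin (25 mm) ≥ 23 mm → S
Cefuroxime: 24 mm is ≤ 25 mm → Resistant
Gentamicin (22 mm) in 19–23 mm ⇒ intermediate
Nafcillin 18 mm: ≥ 18 mm → susceptible
Trimethoprim-sulfamethoxazole (23 mm) in 23–27 mm ⇒ intermediate
Resistant: 2/6

2 of 6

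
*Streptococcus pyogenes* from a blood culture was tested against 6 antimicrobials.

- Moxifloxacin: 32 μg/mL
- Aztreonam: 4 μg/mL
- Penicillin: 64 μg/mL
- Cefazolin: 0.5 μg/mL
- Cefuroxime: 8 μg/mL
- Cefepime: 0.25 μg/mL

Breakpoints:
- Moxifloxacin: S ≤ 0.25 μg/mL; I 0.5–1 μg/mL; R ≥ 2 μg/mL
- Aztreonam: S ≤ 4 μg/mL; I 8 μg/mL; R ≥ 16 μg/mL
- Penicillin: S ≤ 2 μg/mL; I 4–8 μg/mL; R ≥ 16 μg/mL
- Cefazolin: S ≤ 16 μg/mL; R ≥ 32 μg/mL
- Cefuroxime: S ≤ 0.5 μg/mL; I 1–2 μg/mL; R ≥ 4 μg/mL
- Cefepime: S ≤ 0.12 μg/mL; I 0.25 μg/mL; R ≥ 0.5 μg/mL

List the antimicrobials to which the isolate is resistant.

Moxifloxacin: 32 μg/mL is ≥ 2 μg/mL → resistant
Aztreonam (4 μg/mL) ≤ 4 μg/mL — Susceptible
Penicillin (64 μg/mL) ≥ 16 μg/mL → resistant
Cefazolin (0.5 μg/mL) ≤ 16 μg/mL → Susceptible
Cefuroxime 8 μg/mL: ≥ 4 μg/mL ⇒ Resistant
Cefepime 0.25 μg/mL: = 0.25 μg/mL ⇒ Intermediate

moxifloxacin, penicillin, cefuroxime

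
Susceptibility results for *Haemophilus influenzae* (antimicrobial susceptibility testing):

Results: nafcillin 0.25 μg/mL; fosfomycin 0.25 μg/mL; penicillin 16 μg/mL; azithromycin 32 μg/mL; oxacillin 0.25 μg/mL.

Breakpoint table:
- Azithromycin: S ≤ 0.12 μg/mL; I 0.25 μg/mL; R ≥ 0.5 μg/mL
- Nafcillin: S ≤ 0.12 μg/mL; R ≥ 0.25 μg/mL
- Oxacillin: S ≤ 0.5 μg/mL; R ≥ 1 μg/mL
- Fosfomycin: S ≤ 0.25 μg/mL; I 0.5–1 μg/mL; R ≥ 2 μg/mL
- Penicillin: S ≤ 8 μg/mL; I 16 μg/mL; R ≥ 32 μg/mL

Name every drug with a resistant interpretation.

nafcillin, azithromycin

Nafcillin 0.25 μg/mL: ≥ 0.25 μg/mL — Resistant
Fosfomycin 0.25 μg/mL: ≤ 0.25 μg/mL ⇒ susceptible
Penicillin: 16 μg/mL is = 16 μg/mL → I
Azithromycin 32 μg/mL: ≥ 0.5 μg/mL ⇒ resistant
Oxacillin 0.25 μg/mL: ≤ 0.5 μg/mL ⇒ Susceptible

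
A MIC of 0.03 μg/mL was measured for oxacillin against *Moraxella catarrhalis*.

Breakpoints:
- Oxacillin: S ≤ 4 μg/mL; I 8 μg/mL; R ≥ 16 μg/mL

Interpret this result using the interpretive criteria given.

Oxacillin: 0.03 μg/mL is ≤ 4 μg/mL → S

Susceptible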